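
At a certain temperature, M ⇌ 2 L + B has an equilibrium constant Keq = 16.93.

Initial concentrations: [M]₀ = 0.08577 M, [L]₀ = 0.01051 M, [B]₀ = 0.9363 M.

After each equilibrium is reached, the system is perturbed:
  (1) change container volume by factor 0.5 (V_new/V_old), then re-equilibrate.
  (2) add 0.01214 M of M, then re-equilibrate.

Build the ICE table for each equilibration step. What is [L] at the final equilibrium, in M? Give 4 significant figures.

Q₀ = 0.001206 vs Keq = 16.93 ⇒ Q<K, forward
Step 1:
                    M           L           B
  I           0.08577     0.01051      0.9363
  C          -0.08386      0.1677     0.08386
  E          0.001914      0.1782        1.02
  solve Keq expr → x = 0.08386; check Q = 16.93
Then change container volume by factor 0.5 (V_new/V_old).
Step 2:
                    M           L           B
  I          0.003828      0.3564        2.04
  C          0.009783    -0.01957   -0.009783
  E           0.01361      0.3369       2.031
  solve Keq expr → x = -0.009783; check Q = 16.93
Then add 0.01214 M of M.
Step 3:
                    M           L           B
  I           0.02575      0.3369       2.031
  C          -0.01034     0.02068     0.01034
  E           0.01541      0.3576       2.041
  solve Keq expr → x = 0.01034; check Q = 16.93

[L]_eq = 0.3576 M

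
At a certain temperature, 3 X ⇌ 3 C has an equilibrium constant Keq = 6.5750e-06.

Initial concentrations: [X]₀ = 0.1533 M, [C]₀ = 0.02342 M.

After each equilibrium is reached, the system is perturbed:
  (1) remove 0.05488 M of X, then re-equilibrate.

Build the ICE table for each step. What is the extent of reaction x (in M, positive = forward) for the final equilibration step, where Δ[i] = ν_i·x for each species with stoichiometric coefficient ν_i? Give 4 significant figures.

Q₀ = 0.003566 vs Keq = 6.5750e-06 ⇒ Q>K, reverse
Step 1:
                   X          C
  Initial     0.1533    0.02342
  Change     0.02017   -0.02017
  Equil       0.1735    0.00325
  solve Keq expr → x = -0.006723; check Q = 6.5750e-06
Then remove 0.05488 M of X.
Step 2:
                   X          C
  Initial     0.1186    0.00325
  Change    0.001009  -0.001009
  Equil       0.1196   0.002241
  solve Keq expr → x = -3.3641e-04; check Q = 6.5750e-06

x = -3.3641e-04 M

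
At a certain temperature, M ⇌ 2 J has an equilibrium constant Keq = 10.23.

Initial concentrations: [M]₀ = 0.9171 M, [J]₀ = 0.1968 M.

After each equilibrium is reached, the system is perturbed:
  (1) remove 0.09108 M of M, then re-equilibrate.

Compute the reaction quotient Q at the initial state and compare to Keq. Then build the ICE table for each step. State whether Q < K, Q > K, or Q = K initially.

Q₀ = 0.04223; Q < K (proceeds forward)

Q₀ = 0.04223 vs Keq = 10.23 ⇒ Q<K, forward
Step 1:
                   M          J
  I           0.9171     0.1968
  C          -0.6801       1.36
  E            0.237      1.557
  solve Keq expr → x = 0.6801; check Q = 10.23
Then remove 0.09108 M of M.
Step 2:
                   M          J
  I           0.1459      1.557
  C          0.05741    -0.1148
  E           0.2033      1.442
  solve Keq expr → x = -0.05741; check Q = 10.23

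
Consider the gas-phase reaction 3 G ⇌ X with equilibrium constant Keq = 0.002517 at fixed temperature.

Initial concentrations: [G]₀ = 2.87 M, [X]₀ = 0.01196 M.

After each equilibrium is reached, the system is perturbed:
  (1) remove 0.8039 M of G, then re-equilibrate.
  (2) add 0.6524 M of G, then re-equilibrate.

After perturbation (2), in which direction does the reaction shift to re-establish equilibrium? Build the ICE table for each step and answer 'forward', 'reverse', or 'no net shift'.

Direction: forward

Q₀ = 5.0592e-04 vs Keq = 0.002517 ⇒ Q<K, forward
Step 1:
                    G           X
  init           2.87     0.01196
  Δ            -0.121     0.04033
  eq            2.749     0.05229
  solve Keq expr → x = 0.04033; check Q = 0.002517
Then remove 0.8039 M of G.
Step 2:
                    G           X
  init          1.945     0.05229
  Δ           0.09295    -0.03098
  eq            2.038     0.02131
  solve Keq expr → x = -0.03098; check Q = 0.002517
Then add 0.6524 M of G.
Step 3:
                    G           X
  init           2.69     0.02131
  Δ          -0.07169      0.0239
  eq            2.619      0.0452
  solve Keq expr → x = 0.0239; check Q = 0.002517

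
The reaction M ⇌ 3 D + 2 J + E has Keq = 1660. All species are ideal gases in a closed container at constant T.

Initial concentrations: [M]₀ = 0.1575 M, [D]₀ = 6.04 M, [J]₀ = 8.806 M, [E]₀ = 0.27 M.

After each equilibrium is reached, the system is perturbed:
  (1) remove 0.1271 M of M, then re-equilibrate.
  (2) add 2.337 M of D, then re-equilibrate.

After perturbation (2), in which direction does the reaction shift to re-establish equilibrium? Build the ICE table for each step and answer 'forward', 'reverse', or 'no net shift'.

Direction: reverse

Q₀ = 2.9292e+04 vs Keq = 1660 ⇒ Q>K, reverse
Step 1:
                    M           D           J           E
  I            0.1575        6.04       8.806        0.27
  C            0.2141     -0.6423     -0.4282     -0.2141
  E            0.3716       5.398       8.378     0.05589
  solve Keq expr → x = -0.2141; check Q = 1660
Then remove 0.1271 M of M.
Step 2:
                    M           D           J           E
  I            0.2445       5.398       8.378     0.05589
  C           0.01547     -0.0464    -0.03093    -0.01547
  E              0.26       5.351       8.347     0.04042
  solve Keq expr → x = -0.01547; check Q = 1660
Then add 2.337 M of D.
Step 3:
                    M           D           J           E
  I              0.26       7.688       8.347     0.04042
  C           0.02486    -0.07458    -0.04972    -0.02486
  E            0.2848       7.614       8.297     0.01556
  solve Keq expr → x = -0.02486; check Q = 1660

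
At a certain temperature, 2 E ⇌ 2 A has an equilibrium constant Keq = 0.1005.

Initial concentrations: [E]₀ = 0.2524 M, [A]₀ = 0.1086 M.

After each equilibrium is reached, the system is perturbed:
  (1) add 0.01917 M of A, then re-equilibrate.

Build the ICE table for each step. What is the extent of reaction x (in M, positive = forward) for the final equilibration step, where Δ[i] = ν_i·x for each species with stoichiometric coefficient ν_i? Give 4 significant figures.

x = -0.007278 M

Q₀ = 0.1851 vs Keq = 0.1005 ⇒ Q>K, reverse
Step 1:
                  E         A
  Initial    0.2524    0.1086
  Change     0.0217   -0.0217
  Equil      0.2741    0.0869
  solve Keq expr → x = -0.01085; check Q = 0.1005
Then add 0.01917 M of A.
Step 2:
                  E         A
  Initial    0.2741    0.1061
  Change    0.01456  -0.01456
  Equil      0.2887   0.09151
  solve Keq expr → x = -0.007278; check Q = 0.1005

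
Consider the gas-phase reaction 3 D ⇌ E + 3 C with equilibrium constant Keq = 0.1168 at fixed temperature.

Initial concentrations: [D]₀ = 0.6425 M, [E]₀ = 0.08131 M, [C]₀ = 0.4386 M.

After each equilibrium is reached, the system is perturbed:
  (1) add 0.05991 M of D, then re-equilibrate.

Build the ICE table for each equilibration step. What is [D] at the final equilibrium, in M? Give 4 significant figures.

[D]_eq = 0.5758 M

Q₀ = 0.02587 vs Keq = 0.1168 ⇒ Q<K, forward
Step 1:
                   D          E          C
  I           0.6425    0.08131     0.4386
  C          -0.1029    0.03429     0.1029
  E           0.5396     0.1156     0.5415
  solve Keq expr → x = 0.03429; check Q = 0.1168
Then add 0.05991 M of D.
Step 2:
                   D          E          C
  I           0.5995     0.1156     0.5415
  C         -0.02372   0.007906    0.02372
  E           0.5758     0.1235     0.5652
  solve Keq expr → x = 0.007906; check Q = 0.1168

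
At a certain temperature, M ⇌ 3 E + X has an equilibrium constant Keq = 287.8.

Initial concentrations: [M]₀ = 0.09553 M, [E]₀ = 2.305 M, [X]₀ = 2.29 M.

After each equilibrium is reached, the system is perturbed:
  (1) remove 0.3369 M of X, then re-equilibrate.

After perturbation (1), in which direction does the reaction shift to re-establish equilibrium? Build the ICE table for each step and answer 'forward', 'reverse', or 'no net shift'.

Direction: forward

Q₀ = 293.6 vs Keq = 287.8 ⇒ Q>K, reverse
Step 1:
                   M          E          X
  init       0.09553      2.305       2.29
  Δ         0.001346  -0.004039  -0.001346
  eq         0.09688      2.301      2.289
  solve Keq expr → x = -0.001346; check Q = 287.8
Then remove 0.3369 M of X.
Step 2:
                   M          E          X
  init       0.09688      2.301      1.952
  Δ          -0.0104    0.03119     0.0104
  eq         0.08648      2.332      1.962
  solve Keq expr → x = 0.0104; check Q = 287.8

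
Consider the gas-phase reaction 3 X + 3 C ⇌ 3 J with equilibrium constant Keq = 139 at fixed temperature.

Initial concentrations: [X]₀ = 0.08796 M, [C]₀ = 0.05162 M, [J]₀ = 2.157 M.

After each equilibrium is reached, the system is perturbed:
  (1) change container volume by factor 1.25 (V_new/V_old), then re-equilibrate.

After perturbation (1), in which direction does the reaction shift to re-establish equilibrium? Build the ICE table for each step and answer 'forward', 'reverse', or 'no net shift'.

Direction: reverse

Q₀ = 1.0721e+08 vs Keq = 139 ⇒ Q>K, reverse
Step 1:
                    X           C           J
  Initial     0.08796     0.05162       2.157
  Change       0.4967      0.4967     -0.4967
  Equil        0.5846      0.5483        1.66
  solve Keq expr → x = -0.1656; check Q = 139
Then change container volume by factor 1.25 (V_new/V_old).
Step 2:
                    X           C           J
  Initial      0.4677      0.4386       1.328
  Change      0.04482     0.04482    -0.04482
  Equil        0.5125      0.4834       1.283
  solve Keq expr → x = -0.01494; check Q = 139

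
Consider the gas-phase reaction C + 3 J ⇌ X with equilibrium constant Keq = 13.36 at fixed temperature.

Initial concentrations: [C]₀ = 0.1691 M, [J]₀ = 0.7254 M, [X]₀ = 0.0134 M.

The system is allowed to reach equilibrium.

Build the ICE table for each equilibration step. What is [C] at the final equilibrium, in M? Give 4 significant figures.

Q₀ = 0.2076 vs Keq = 13.36 ⇒ Q<K, forward
Step 1:
                   C          J          X
  Initial     0.1691     0.7254     0.0134
  Change    -0.08916    -0.2675    0.08916
  Equil      0.07994     0.4579     0.1026
  solve Keq expr → x = 0.08916; check Q = 13.36

[C]_eq = 0.07994 M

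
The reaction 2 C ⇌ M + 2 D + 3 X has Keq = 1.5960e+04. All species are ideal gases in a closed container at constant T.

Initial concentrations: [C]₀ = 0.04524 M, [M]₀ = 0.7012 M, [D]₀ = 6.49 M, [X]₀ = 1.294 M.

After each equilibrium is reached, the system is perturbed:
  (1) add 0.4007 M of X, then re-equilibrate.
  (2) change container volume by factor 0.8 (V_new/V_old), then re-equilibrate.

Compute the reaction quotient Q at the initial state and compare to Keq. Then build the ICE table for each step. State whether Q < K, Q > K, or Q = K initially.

Q₀ = 3.1267e+04; Q > K (proceeds reverse)

Q₀ = 3.1267e+04 vs Keq = 1.5960e+04 ⇒ Q>K, reverse
Step 1:
                  C         M         D         X
  Initial   0.04524    0.7012      6.49     1.294
  Change    0.01585 -0.007923  -0.01585  -0.02377
  Equil     0.06109    0.6933     6.474      1.27
  solve Keq expr → x = -0.007923; check Q = 1.5960e+04
Then add 0.4007 M of X.
Step 2:
                  C         M         D         X
  Initial   0.06109    0.6933     6.474     1.671
  Change    0.02658  -0.01329  -0.02658  -0.03987
  Equil     0.08767      0.68     6.448     1.631
  solve Keq expr → x = -0.01329; check Q = 1.5960e+04
Then change container volume by factor 0.8 (V_new/V_old).
Step 3:
                  C         M         D         X
  Initial    0.1096      0.85     8.059     2.039
  Change    0.04911  -0.02456  -0.04911  -0.07367
  Equil      0.1587    0.8254      8.01     1.965
  solve Keq expr → x = -0.02456; check Q = 1.5960e+04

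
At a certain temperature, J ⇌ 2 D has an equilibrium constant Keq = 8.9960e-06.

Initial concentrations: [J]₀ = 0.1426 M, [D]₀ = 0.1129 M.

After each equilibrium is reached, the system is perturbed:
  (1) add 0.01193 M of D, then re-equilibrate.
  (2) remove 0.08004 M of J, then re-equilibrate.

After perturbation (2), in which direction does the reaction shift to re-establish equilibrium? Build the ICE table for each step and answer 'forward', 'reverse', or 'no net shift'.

Q₀ = 0.08939 vs Keq = 8.9960e-06 ⇒ Q>K, reverse
Step 1:
                    J           D
  Initial      0.1426      0.1129
  Change      0.05578     -0.1116
  Equil        0.1984    0.001336
  solve Keq expr → x = -0.05578; check Q = 8.9960e-06
Then add 0.01193 M of D.
Step 2:
                    J           D
  Initial      0.1984     0.01327
  Change     0.005955    -0.01191
  Equil        0.2043    0.001356
  solve Keq expr → x = -0.005955; check Q = 8.9960e-06
Then remove 0.08004 M of J.
Step 3:
                    J           D
  Initial      0.1243    0.001356
  Change   1.4887e-04 -2.9774e-04
  Equil        0.1244    0.001058
  solve Keq expr → x = -1.4887e-04; check Q = 8.9960e-06

Direction: reverse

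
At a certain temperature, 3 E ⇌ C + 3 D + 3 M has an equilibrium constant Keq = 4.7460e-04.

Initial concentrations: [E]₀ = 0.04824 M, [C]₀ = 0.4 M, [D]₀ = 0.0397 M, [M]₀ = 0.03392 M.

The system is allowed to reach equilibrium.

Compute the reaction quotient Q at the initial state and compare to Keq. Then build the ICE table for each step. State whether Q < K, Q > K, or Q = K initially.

Q₀ = 8.7012e-06 vs Keq = 4.7460e-04 ⇒ Q<K, forward
Step 1:
                   E          C          D          M
  I          0.04824        0.4     0.0397    0.03392
  C         -0.01888   0.006292    0.01888    0.01888
  E          0.02936     0.4063    0.05858     0.0528
  solve Keq expr → x = 0.006292; check Q = 4.7460e-04

Q₀ = 8.7012e-06; Q < K (proceeds forward)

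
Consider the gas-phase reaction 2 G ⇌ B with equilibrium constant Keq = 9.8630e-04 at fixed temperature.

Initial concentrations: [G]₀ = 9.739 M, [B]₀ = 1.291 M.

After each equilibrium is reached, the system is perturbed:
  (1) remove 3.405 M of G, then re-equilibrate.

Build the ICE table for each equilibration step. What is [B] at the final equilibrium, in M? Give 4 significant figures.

Q₀ = 0.01361 vs Keq = 9.8630e-04 ⇒ Q>K, reverse
Step 1:
                  G         B
  I           9.739     1.291
  C           2.296    -1.148
  E           12.04    0.1429
  solve Keq expr → x = -1.148; check Q = 9.8630e-04
Then remove 3.405 M of G.
Step 2:
                  G         B
  I            8.63    0.1429
  C          0.1342   -0.0671
  E           8.764   0.07576
  solve Keq expr → x = -0.0671; check Q = 9.8630e-04

[B]_eq = 0.07576 M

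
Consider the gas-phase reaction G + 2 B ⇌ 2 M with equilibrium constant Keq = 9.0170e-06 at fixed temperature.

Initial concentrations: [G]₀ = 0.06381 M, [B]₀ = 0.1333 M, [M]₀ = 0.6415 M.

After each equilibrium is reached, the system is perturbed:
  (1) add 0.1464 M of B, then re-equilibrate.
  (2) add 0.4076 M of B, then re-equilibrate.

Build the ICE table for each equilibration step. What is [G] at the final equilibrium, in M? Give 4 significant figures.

[G]_eq = 0.3833 M

Q₀ = 362.9 vs Keq = 9.0170e-06 ⇒ Q>K, reverse
Step 1:
                    G           B           M
  I           0.06381      0.1333      0.6415
  C              0.32      0.6401     -0.6401
  E            0.3838      0.7734    0.001439
  solve Keq expr → x = -0.32; check Q = 9.0170e-06
Then add 0.1464 M of B.
Step 2:
                    G           B           M
  I            0.3838      0.9198    0.001439
  C       -1.3578e-04 -2.7155e-04  2.7155e-04
  E            0.3837      0.9195     0.00171
  solve Keq expr → x = 1.3578e-04; check Q = 9.0170e-06
Then add 0.4076 M of B.
Step 3:
                    G           B           M
  I            0.3837       1.327     0.00171
  C       -3.7777e-04 -7.5555e-04  7.5555e-04
  E            0.3833       1.326    0.002466
  solve Keq expr → x = 3.7777e-04; check Q = 9.0170e-06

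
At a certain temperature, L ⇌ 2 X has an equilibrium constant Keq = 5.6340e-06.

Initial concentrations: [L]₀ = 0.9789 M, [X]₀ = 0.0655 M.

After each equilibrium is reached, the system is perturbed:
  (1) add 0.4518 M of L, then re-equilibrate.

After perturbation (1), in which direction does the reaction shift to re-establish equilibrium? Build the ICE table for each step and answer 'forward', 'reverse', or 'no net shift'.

Direction: forward

Q₀ = 0.004383 vs Keq = 5.6340e-06 ⇒ Q>K, reverse
Step 1:
                   L          X
  I           0.9789     0.0655
  C          0.03156   -0.06311
  E             1.01   0.002386
  solve Keq expr → x = -0.03156; check Q = 5.6340e-06
Then add 0.4518 M of L.
Step 2:
                   L          X
  I            1.462   0.002386
  C       -2.4202e-04 4.8403e-04
  E            1.462    0.00287
  solve Keq expr → x = 2.4202e-04; check Q = 5.6340e-06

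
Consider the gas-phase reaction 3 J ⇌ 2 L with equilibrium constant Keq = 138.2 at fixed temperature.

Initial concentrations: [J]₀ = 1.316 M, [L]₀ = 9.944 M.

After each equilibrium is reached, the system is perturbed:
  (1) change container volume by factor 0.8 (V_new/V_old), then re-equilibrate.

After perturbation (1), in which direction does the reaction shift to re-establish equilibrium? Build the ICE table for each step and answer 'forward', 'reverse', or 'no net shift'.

Direction: forward

Q₀ = 43.39 vs Keq = 138.2 ⇒ Q<K, forward
Step 1:
                    J           L
  I             1.316       9.944
  C           -0.4055      0.2703
  E            0.9105       10.21
  solve Keq expr → x = 0.1352; check Q = 138.2
Then change container volume by factor 0.8 (V_new/V_old).
Step 2:
                    J           L
  I             1.138       12.77
  C           -0.0787     0.05246
  E             1.059       12.82
  solve Keq expr → x = 0.02623; check Q = 138.2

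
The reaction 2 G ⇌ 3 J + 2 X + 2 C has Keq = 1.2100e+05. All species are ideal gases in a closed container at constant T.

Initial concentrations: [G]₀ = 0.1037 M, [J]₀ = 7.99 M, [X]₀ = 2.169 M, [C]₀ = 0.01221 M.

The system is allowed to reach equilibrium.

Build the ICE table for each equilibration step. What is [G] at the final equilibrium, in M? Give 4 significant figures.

Q₀ = 33.27 vs Keq = 1.2100e+05 ⇒ Q<K, forward
Step 1:
                  G         J         X         C
  init       0.1037      7.99     2.169   0.01221
  Δ        -0.08856    0.1328   0.08856   0.08856
  eq        0.01514     8.123     2.258    0.1008
  solve Keq expr → x = 0.04428; check Q = 1.2100e+05

[G]_eq = 0.01514 M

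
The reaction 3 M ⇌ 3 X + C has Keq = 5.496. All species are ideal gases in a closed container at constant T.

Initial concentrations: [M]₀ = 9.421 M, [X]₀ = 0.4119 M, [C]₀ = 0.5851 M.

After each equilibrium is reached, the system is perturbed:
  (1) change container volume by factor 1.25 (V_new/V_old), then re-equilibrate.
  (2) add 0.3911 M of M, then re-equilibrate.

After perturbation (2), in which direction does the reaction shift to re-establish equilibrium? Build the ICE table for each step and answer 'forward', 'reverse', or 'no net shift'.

Q₀ = 4.8901e-05 vs Keq = 5.496 ⇒ Q<K, forward
Step 1:
                  M         X         C
  Initial     9.421    0.4119    0.5851
  Change     -5.206     5.206     1.735
  Equil       4.215     5.618     2.321
  solve Keq expr → x = 1.735; check Q = 5.496
Then change container volume by factor 1.25 (V_new/V_old).
Step 2:
                  M         X         C
  Initial     3.372     4.495     1.856
  Change     -0.128     0.128   0.04268
  Equil       3.244     4.623     1.899
  solve Keq expr → x = 0.04268; check Q = 5.496
Then add 0.3911 M of M.
Step 3:
                  M         X         C
  Initial     3.635     4.623     1.899
  Change    -0.2061    0.2061    0.0687
  Equil       3.429     4.829     1.968
  solve Keq expr → x = 0.0687; check Q = 5.496

Direction: forward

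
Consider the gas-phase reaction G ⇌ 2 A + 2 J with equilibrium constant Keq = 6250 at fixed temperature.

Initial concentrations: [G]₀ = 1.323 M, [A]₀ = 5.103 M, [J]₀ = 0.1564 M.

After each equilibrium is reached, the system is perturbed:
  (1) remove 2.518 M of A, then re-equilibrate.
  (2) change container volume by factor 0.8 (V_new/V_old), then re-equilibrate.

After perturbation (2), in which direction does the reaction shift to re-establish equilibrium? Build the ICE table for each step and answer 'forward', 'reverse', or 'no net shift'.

Direction: reverse

Q₀ = 0.4815 vs Keq = 6250 ⇒ Q<K, forward
Step 1:
                    G           A           J
  Initial       1.323       5.103      0.1564
  Change       -1.257       2.514       2.514
  Equil       0.06617       7.617        2.67
  solve Keq expr → x = 1.257; check Q = 6250
Then remove 2.518 M of A.
Step 2:
                    G           A           J
  Initial     0.06617       5.099        2.67
  Change     -0.03414     0.06829     0.06829
  Equil       0.03203       5.167       2.738
  solve Keq expr → x = 0.03414; check Q = 6250
Then change container volume by factor 0.8 (V_new/V_old).
Step 3:
                    G           A           J
  Initial     0.04004       6.459       3.423
  Change      0.03357    -0.06714    -0.06714
  Equil       0.07361       6.392       3.356
  solve Keq expr → x = -0.03357; check Q = 6250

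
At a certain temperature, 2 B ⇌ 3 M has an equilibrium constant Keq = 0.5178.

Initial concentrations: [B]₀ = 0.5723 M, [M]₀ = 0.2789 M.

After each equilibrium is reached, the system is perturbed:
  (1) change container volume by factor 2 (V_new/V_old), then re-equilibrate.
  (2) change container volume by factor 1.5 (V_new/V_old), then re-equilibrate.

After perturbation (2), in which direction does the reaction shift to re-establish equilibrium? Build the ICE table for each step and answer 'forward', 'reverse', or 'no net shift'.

Q₀ = 0.06624 vs Keq = 0.5178 ⇒ Q<K, forward
Step 1:
                    B           M
  Initial      0.5723      0.2789
  Change      -0.1265      0.1897
  Equil        0.4458      0.4686
  solve Keq expr → x = 0.06324; check Q = 0.5178
Then change container volume by factor 2 (V_new/V_old).
Step 2:
                    B           M
  Initial      0.2229      0.2343
  Change     -0.02537     0.03806
  Equil        0.1975      0.2724
  solve Keq expr → x = 0.01269; check Q = 0.5178
Then change container volume by factor 1.5 (V_new/V_old).
Step 3:
                    B           M
  Initial      0.1317      0.1816
  Change     -0.01024     0.01536
  Equil        0.1215      0.1969
  solve Keq expr → x = 0.00512; check Q = 0.5178

Direction: forward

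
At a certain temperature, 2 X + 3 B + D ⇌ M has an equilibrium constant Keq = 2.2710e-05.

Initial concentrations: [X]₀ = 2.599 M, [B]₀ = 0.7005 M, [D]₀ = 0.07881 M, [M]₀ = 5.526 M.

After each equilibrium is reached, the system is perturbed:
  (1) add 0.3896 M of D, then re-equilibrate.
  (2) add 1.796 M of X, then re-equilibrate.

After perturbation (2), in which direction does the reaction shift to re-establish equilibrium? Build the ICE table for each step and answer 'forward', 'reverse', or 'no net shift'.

Direction: forward

Q₀ = 30.2 vs Keq = 2.2710e-05 ⇒ Q>K, reverse
Step 1:
                    X           B           D           M
  init          2.599      0.7005     0.07881       5.526
  Δ             5.424       8.136       2.712      -2.712
  eq            8.023       8.836       2.791       2.814
  solve Keq expr → x = -2.712; check Q = 2.2710e-05
Then add 0.3896 M of D.
Step 2:
                    X           B           D           M
  init          8.023       8.836        3.18       2.814
  Δ           -0.1188     -0.1782    -0.05939     0.05939
  eq            7.904       8.658       3.121       2.874
  solve Keq expr → x = 0.05939; check Q = 2.2710e-05
Then add 1.796 M of X.
Step 3:
                    X           B           D           M
  init            9.7       8.658       3.121       2.874
  Δ           -0.3786     -0.5679     -0.1893      0.1893
  eq            9.321        8.09       2.932       3.063
  solve Keq expr → x = 0.1893; check Q = 2.2710e-05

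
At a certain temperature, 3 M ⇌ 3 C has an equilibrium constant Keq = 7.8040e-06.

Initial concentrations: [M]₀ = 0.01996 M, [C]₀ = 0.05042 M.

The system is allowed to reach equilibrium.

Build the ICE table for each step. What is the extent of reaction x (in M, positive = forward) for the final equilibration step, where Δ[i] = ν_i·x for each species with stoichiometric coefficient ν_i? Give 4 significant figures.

Q₀ = 16.12 vs Keq = 7.8040e-06 ⇒ Q>K, reverse
Step 1:
                  M         C
  I         0.01996   0.05042
  C         0.04905  -0.04905
  E         0.06901  0.001369
  solve Keq expr → x = -0.01635; check Q = 7.8040e-06

x = -0.01635 M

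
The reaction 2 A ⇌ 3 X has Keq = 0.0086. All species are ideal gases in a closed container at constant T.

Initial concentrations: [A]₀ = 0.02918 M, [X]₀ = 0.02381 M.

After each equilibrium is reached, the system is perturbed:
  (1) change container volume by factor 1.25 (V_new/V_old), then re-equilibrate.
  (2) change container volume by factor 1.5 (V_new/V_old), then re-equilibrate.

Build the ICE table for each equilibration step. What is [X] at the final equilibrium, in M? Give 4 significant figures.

[X]_eq = 0.01275 M

Q₀ = 0.01585 vs Keq = 0.0086 ⇒ Q>K, reverse
Step 1:
                    A           X
  Initial     0.02918     0.02381
  Change     0.002266   -0.003399
  Equil       0.03145     0.02041
  solve Keq expr → x = -0.001133; check Q = 0.0086
Then change container volume by factor 1.25 (V_new/V_old).
Step 2:
                    A           X
  Initial     0.02516     0.01633
  Change  -6.4065e-04  9.6097e-04
  Equil       0.02452     0.01729
  solve Keq expr → x = 3.2032e-04; check Q = 0.0086
Then change container volume by factor 1.5 (V_new/V_old).
Step 3:
                    A           X
  Initial     0.01634     0.01153
  Change  -8.1657e-04    0.001225
  Equil       0.01553     0.01275
  solve Keq expr → x = 4.0828e-04; check Q = 0.0086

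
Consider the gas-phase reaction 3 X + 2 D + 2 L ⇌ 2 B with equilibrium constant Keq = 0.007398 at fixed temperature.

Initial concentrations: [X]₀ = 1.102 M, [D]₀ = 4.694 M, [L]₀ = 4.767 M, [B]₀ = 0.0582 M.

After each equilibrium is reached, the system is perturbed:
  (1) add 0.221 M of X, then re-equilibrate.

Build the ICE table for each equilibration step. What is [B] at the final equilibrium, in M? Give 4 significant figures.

Q₀ = 5.0550e-06 vs Keq = 0.007398 ⇒ Q<K, forward
Step 1:
                    X           D           L           B
  Initial       1.102       4.694       4.767      0.0582
  Change      -0.6463     -0.4309     -0.4309      0.4309
  Equil        0.4557       4.263       4.336      0.4891
  solve Keq expr → x = 0.2154; check Q = 0.007398
Then add 0.221 M of X.
Step 2:
                    X           D           L           B
  Initial      0.6767       4.263       4.336      0.4891
  Change      -0.1463    -0.09753    -0.09753     0.09753
  Equil        0.5304       4.166       4.239      0.5866
  solve Keq expr → x = 0.04876; check Q = 0.007398

[B]_eq = 0.5866 M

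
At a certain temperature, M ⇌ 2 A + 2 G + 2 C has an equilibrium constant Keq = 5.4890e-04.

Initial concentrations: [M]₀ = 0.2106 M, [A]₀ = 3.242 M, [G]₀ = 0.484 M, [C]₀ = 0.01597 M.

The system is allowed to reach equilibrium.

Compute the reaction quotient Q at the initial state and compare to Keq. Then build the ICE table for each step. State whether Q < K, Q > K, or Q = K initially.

Q₀ = 0.002982; Q > K (proceeds reverse)

Q₀ = 0.002982 vs Keq = 5.4890e-04 ⇒ Q>K, reverse
Step 1:
                  M         A         G         C
  init       0.2106     3.242     0.484   0.01597
  Δ        0.004448 -0.008897 -0.008897 -0.008897
  eq          0.215     3.233    0.4751  0.007073
  solve Keq expr → x = -0.004448; check Q = 5.4890e-04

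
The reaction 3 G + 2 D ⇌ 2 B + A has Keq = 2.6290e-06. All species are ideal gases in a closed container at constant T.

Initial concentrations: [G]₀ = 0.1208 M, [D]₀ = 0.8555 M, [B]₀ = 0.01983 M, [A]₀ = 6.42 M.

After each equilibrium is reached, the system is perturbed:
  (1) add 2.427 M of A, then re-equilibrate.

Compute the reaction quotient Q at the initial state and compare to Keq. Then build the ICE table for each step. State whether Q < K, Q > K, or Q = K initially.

Q₀ = 1.957 vs Keq = 2.6290e-06 ⇒ Q>K, reverse
Step 1:
                   G          D          B          A
  init        0.1208     0.8555    0.01983       6.42
  Δ           0.0297     0.0198    -0.0198  -0.009899
  eq          0.1505     0.8753 3.2727e-05       6.41
  solve Keq expr → x = -0.009899; check Q = 2.6290e-06
Then add 2.427 M of A.
Step 2:
                   G          D          B          A
  init        0.1505     0.8753 3.2727e-05      8.837
  Δ       7.2777e-06 4.8518e-06 -4.8518e-06 -2.4259e-06
  eq          0.1505     0.8753 2.7875e-05      8.837
  solve Keq expr → x = -2.4259e-06; check Q = 2.6290e-06

Q₀ = 1.957; Q > K (proceeds reverse)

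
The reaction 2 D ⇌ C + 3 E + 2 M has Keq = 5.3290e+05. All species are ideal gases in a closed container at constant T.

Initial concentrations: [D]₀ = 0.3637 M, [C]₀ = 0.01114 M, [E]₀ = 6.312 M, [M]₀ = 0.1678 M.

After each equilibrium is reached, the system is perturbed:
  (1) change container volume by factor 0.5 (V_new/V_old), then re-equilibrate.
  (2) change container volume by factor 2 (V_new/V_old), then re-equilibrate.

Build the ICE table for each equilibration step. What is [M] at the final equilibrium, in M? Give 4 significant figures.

[M]_eq = 0.5259 M

Q₀ = 0.5963 vs Keq = 5.3290e+05 ⇒ Q<K, forward
Step 1:
                  D         C         E         M
  Initial    0.3637   0.01114     6.312    0.1678
  Change    -0.3581     0.179    0.5371    0.3581
  Equil    0.005631    0.1902     6.849    0.5259
  solve Keq expr → x = 0.179; check Q = 5.3290e+05
Then change container volume by factor 0.5 (V_new/V_old).
Step 2:
                  D         C         E         M
  Initial   0.01126    0.3803      13.7     1.052
  Change    0.03132  -0.01566  -0.04697  -0.03132
  Equil     0.04258    0.3647     13.65      1.02
  solve Keq expr → x = -0.01566; check Q = 5.3290e+05
Then change container volume by factor 2 (V_new/V_old).
Step 3:
                  D         C         E         M
  Initial   0.02129    0.1823     6.826    0.5102
  Change   -0.01566  0.007829   0.02349   0.01566
  Equil    0.005631    0.1902     6.849    0.5259
  solve Keq expr → x = 0.007829; check Q = 5.3290e+05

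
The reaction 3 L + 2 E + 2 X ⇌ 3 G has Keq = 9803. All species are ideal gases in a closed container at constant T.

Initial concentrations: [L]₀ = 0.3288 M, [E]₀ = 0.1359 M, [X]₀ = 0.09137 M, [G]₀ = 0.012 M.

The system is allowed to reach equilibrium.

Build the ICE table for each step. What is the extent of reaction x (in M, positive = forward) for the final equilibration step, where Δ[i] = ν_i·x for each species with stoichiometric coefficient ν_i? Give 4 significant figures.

x = 0.02888 M

Q₀ = 0.3153 vs Keq = 9803 ⇒ Q<K, forward
Step 1:
                   L          E          X          G
  Initial     0.3288     0.1359    0.09137      0.012
  Change    -0.08664   -0.05776   -0.05776    0.08664
  Equil       0.2422    0.07814    0.03361    0.09864
  solve Keq expr → x = 0.02888; check Q = 9803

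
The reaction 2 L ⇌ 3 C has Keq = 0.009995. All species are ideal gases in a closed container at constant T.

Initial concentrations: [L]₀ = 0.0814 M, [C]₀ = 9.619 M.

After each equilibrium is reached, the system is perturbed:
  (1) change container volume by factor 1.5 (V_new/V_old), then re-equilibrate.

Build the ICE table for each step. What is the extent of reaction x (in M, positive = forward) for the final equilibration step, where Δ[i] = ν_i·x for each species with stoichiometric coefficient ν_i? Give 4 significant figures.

x = 0.02162 M

Q₀ = 1.3432e+05 vs Keq = 0.009995 ⇒ Q>K, reverse
Step 1:
                  L         C
  init       0.0814     9.619
  Δ           5.937    -8.906
  eq          6.019    0.7128
  solve Keq expr → x = -2.969; check Q = 0.009995
Then change container volume by factor 1.5 (V_new/V_old).
Step 2:
                  L         C
  init        4.013    0.4752
  Δ        -0.04323   0.06485
  eq          3.969      0.54
  solve Keq expr → x = 0.02162; check Q = 0.009995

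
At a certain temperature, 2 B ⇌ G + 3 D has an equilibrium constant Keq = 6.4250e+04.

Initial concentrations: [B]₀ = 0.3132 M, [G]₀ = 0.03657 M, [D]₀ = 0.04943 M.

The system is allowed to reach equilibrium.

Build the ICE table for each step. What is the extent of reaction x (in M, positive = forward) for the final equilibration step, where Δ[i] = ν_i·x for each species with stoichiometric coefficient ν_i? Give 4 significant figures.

Q₀ = 4.5025e-05 vs Keq = 6.4250e+04 ⇒ Q<K, forward
Step 1:
                   B          G          D
  Initial     0.3132    0.03657    0.04943
  Change     -0.3126     0.1563     0.4688
  Equil   6.4639e-04     0.1928     0.5183
  solve Keq expr → x = 0.1563; check Q = 6.4250e+04

x = 0.1563 M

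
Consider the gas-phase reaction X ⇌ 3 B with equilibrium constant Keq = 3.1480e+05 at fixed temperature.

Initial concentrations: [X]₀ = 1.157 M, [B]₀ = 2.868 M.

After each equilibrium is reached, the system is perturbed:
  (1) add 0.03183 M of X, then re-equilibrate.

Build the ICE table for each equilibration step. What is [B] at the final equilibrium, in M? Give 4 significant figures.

[B]_eq = 6.432 M

Q₀ = 20.39 vs Keq = 3.1480e+05 ⇒ Q<K, forward
Step 1:
                   X          B
  I            1.157      2.868
  C           -1.156      3.469
  E       8.0822e-04      6.337
  solve Keq expr → x = 1.156; check Q = 3.1480e+05
Then add 0.03183 M of X.
Step 2:
                   X          B
  I          0.03264      6.337
  C         -0.03179    0.09538
  E       8.4527e-04      6.432
  solve Keq expr → x = 0.03179; check Q = 3.1480e+05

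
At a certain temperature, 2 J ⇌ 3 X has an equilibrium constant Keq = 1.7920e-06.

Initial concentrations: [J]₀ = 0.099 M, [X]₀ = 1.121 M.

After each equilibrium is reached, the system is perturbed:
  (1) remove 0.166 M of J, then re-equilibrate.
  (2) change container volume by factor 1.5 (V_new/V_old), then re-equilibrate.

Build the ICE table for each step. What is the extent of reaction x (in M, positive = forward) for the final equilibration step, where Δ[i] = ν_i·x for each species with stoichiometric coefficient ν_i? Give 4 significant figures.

Q₀ = 143.7 vs Keq = 1.7920e-06 ⇒ Q>K, reverse
Step 1:
                  J         X
  init        0.099     1.121
  Δ          0.7401     -1.11
  eq         0.8391   0.01081
  solve Keq expr → x = -0.3701; check Q = 1.7920e-06
Then remove 0.166 M of J.
Step 2:
                  J         X
  init       0.6731   0.01081
  Δ       9.7850e-04 -0.001468
  eq         0.6741  0.009338
  solve Keq expr → x = -4.8925e-04; check Q = 1.7920e-06
Then change container volume by factor 1.5 (V_new/V_old).
Step 3:
                  J         X
  init       0.4494  0.006226
  Δ       -5.9641e-04 8.9461e-04
  eq         0.4488   0.00712
  solve Keq expr → x = 2.9820e-04; check Q = 1.7920e-06

x = 2.9820e-04 M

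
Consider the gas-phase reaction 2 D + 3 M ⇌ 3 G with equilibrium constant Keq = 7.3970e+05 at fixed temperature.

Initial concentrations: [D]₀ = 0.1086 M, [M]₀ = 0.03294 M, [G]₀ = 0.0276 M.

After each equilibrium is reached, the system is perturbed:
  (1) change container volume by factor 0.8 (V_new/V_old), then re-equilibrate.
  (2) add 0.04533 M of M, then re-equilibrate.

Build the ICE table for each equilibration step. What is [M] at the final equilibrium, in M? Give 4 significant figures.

[M]_eq = 0.00667 M

Q₀ = 49.88 vs Keq = 7.3970e+05 ⇒ Q<K, forward
Step 1:
                  D         M         G
  Initial    0.1086   0.03294    0.0276
  Change   -0.01984  -0.02975   0.02975
  Equil     0.08876  0.003187   0.05735
  solve Keq expr → x = 0.009918; check Q = 7.3970e+05
Then change container volume by factor 0.8 (V_new/V_old).
Step 2:
                  D         M         G
  Initial     0.111  0.003984   0.07169
  Change  -3.4574e-04 -5.1862e-04 5.1862e-04
  Equil      0.1106  0.003465   0.07221
  solve Keq expr → x = 1.7287e-04; check Q = 7.3970e+05
Then add 0.04533 M of M.
Step 3:
                  D         M         G
  Initial    0.1106    0.0488   0.07221
  Change   -0.02808  -0.04213   0.04213
  Equil     0.08253   0.00667    0.1143
  solve Keq expr → x = 0.01404; check Q = 7.3970e+05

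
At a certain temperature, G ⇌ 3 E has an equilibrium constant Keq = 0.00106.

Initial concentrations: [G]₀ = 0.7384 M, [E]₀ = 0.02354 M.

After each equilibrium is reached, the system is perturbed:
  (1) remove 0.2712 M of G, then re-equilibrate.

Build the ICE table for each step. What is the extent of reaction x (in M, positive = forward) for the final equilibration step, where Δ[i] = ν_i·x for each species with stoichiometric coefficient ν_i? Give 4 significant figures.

Q₀ = 1.7666e-05 vs Keq = 0.00106 ⇒ Q<K, forward
Step 1:
                  G         E
  Initial    0.7384   0.02354
  Change   -0.02256   0.06767
  Equil      0.7158   0.09121
  solve Keq expr → x = 0.02256; check Q = 0.00106
Then remove 0.2712 M of G.
Step 2:
                  G         E
  Initial    0.4446   0.09121
  Change   0.004378  -0.01313
  Equil       0.449   0.07808
  solve Keq expr → x = -0.004378; check Q = 0.00106

x = -0.004378 M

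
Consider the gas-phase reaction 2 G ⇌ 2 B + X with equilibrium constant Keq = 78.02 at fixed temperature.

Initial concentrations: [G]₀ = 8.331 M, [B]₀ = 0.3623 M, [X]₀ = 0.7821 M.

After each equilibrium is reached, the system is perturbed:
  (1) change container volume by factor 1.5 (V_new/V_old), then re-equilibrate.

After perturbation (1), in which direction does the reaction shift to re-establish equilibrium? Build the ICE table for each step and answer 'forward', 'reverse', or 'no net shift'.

Direction: forward

Q₀ = 0.001479 vs Keq = 78.02 ⇒ Q<K, forward
Step 1:
                   G          B          X
  I            8.331     0.3623     0.7821
  C           -6.704      6.704      3.352
  E            1.627      7.067      4.134
  solve Keq expr → x = 3.352; check Q = 78.02
Then change container volume by factor 1.5 (V_new/V_old).
Step 2:
                   G          B          X
  I            1.084      4.711      2.756
  C          -0.1567     0.1567    0.07833
  E           0.9278      4.868      2.834
  solve Keq expr → x = 0.07833; check Q = 78.02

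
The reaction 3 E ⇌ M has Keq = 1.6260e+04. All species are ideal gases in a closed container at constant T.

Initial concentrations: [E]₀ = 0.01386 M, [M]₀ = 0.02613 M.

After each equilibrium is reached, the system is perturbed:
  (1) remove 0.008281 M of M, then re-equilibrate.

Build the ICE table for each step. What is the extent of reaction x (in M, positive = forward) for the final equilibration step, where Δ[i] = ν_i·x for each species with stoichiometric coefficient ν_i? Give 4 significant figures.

x = 4.2955e-04 M

Q₀ = 9814 vs Keq = 1.6260e+04 ⇒ Q<K, forward
Step 1:
                    E           M
  Initial     0.01386     0.02613
  Change    -0.002046  6.8195e-04
  Equil       0.01181     0.02681
  solve Keq expr → x = 6.8195e-04; check Q = 1.6260e+04
Then remove 0.008281 M of M.
Step 2:
                    E           M
  Initial     0.01181     0.01853
  Change    -0.001289  4.2955e-04
  Equil       0.01053     0.01896
  solve Keq expr → x = 4.2955e-04; check Q = 1.6260e+04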